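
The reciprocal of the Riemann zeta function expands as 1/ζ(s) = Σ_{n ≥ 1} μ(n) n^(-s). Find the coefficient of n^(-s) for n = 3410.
μ(3410) = 1

Factor n = 3410 = 2 · 5 · 11 · 31. μ(n) = 0 if any exponent ≥ 2 (not squarefree); otherwise μ(n) = (−1)^{ω(n)} where ω(n) is the number of distinct prime factors. Applying: μ(3410) = 1.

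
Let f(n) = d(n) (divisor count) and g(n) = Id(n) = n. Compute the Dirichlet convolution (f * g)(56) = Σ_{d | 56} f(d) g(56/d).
(d * Id)(56) = 234

Divisors of 56: [1, 2, 4, 7, 8, 14, 28, 56]. For each d | 56:
  d = 1: d(1) · Id(56/1) = 1 · 56 = 56
  d = 2: d(2) · Id(56/2) = 2 · 28 = 56
  d = 4: d(4) · Id(56/4) = 3 · 14 = 42
  d = 7: d(7) · Id(56/7) = 2 · 8 = 16
  d = 8: d(8) · Id(56/8) = 4 · 7 = 28
  d = 14: d(14) · Id(56/14) = 4 · 4 = 16
  d = 28: d(28) · Id(56/28) = 6 · 2 = 12
  d = 56: d(56) · Id(56/56) = 8 · 1 = 8
Summing: (d * Id)(56) = 56 + 56 + 42 + 16 + 28 + 16 + 12 + 8 = 234.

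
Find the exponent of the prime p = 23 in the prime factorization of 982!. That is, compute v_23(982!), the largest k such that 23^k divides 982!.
v_23(982!) = 43

Legendre's formula: v_p(n!) = Σ_{k ≥ 1} ⌊n / p^k⌋. For p = 23, n = 982, the terms are:
  ⌊982/23^1⌋ = ⌊982/23⌋ = 42
  ⌊982/23^2⌋ = ⌊982/529⌋ = 1
(the next term ⌊982/23^3⌋ = 0, terminating the sum). Summing: v_23(982!) = 42 + 1 = 43.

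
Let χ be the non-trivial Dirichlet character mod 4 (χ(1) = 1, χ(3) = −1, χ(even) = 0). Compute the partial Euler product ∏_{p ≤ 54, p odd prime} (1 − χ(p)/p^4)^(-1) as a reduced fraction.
∏ = 257364431333305770108011762895409938991497014556861335561/260241495905762991772533773778373936417391479107040051200

The odd primes p ≤ 54 are [3, 5, 7, 11, 13, 17, 19, 23, 29, 31, 37, 41, 43, 47, 53]. For each, χ(p) = 1 if p ≡ 1 mod 4, χ(p) = −1 if p ≡ 3 mod 4. Taking (1 − χ(p)/p^4)^(-1) = p^4/(p^4 − χ(p)): (1 − (-1)/3^4)^(-1) · (1 − (1)/5^4)^(-1) · (1 − (-1)/7^4)^(-1) · (1 − (-1)/11^4)^(-1) · (1 − (1)/13^4)^(-1) · (1 − (1)/17^4)^(-1) · (1 − (-1)/19^4)^(-1) · (1 − (-1)/23^4)^(-1) · (1 − (1)/29^4)^(-1) · (1 − (-1)/31^4)^(-1) · (1 − (1)/37^4)^(-1) · (1 − (1)/41^4)^(-1) · (1 − (-1)/43^4)^(-1) · (1 − (-1)/47^4)^(-1) · (1 − (1)/53^4)^(-1) = 257364431333305770108011762895409938991497014556861335561/260241495905762991772533773778373936417391479107040051200.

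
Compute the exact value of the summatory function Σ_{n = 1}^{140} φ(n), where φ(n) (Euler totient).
Σ_{n ≤ 140} φ(n) = 6000

Compute φ(n) for each 1 ≤ n ≤ 140: φ(1) = 1, φ(2) = 1, φ(3) = 2, φ(4) = 2, φ(5) = 4, φ(6) = 2, φ(7) = 6, φ(8) = 4, φ(9) = 6, φ(10) = 4, φ(11) = 10, φ(12) = 4, φ(13) = 12, φ(14) = 6, φ(15) = 8, φ(16) = 8, φ(17) = 16, φ(18) = 6, φ(19) = 18, φ(20) = 8, φ(21) = 12, φ(22) = 10, φ(23) = 22, φ(24) = 8, φ(25) = 20, φ(26) = 12, φ(27) = 18, φ(28) = 12, φ(29) = 28, φ(30) = 8, φ(31) = 30, φ(32) = 16, φ(33) = 20, φ(34) = 16, φ(35) = 24, φ(36) = 12, φ(37) = 36, φ(38) = 18, φ(39) = 24, φ(40) = 16, φ(41) = 40, φ(42) = 12, φ(43) = 42, φ(44) = 20, φ(45) = 24, φ(46) = 22, φ(47) = 46, φ(48) = 16, φ(49) = 42, φ(50) = 20, φ(51) = 32, φ(52) = 24, φ(53) = 52, φ(54) = 18, φ(55) = 40, φ(56) = 24, φ(57) = 36, φ(58) = 28, φ(59) = 58, φ(60) = 16, φ(61) = 60, φ(62) = 30, φ(63) = 36, φ(64) = 32, φ(65) = 48, φ(66) = 20, φ(67) = 66, φ(68) = 32, φ(69) = 44, φ(70) = 24, φ(71) = 70, φ(72) = 24, φ(73) = 72, φ(74) = 36, φ(75) = 40, φ(76) = 36, φ(77) = 60, φ(78) = 24, φ(79) = 78, φ(80) = 32, φ(81) = 54, φ(82) = 40, φ(83) = 82, φ(84) = 24, φ(85) = 64, φ(86) = 42, φ(87) = 56, φ(88) = 40, φ(89) = 88, φ(90) = 24, φ(91) = 72, φ(92) = 44, φ(93) = 60, φ(94) = 46, φ(95) = 72, φ(96) = 32, φ(97) = 96, φ(98) = 42, φ(99) = 60, φ(100) = 40, φ(101) = 100, φ(102) = 32, φ(103) = 102, φ(104) = 48, φ(105) = 48, φ(106) = 52, φ(107) = 106, φ(108) = 36, φ(109) = 108, φ(110) = 40, φ(111) = 72, φ(112) = 48, φ(113) = 112, φ(114) = 36, φ(115) = 88, φ(116) = 56, φ(117) = 72, φ(118) = 58, φ(119) = 96, φ(120) = 32, φ(121) = 110, φ(122) = 60, φ(123) = 80, φ(124) = 60, φ(125) = 100, φ(126) = 36, φ(127) = 126, φ(128) = 64, φ(129) = 84, φ(130) = 48, φ(131) = 130, φ(132) = 40, φ(133) = 108, φ(134) = 66, φ(135) = 72, φ(136) = 64, φ(137) = 136, φ(138) = 44, φ(139) = 138, φ(140) = 48. Summing all 140 values: 6000. (Average order: Σ_{n ≤ x} φ(n) ~ (3/π²) x². For x = 140, (3/π²)·140² ≈ 5957.69.)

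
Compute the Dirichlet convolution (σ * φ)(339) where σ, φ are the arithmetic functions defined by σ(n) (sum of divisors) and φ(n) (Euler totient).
(σ * φ)(339) = 1356

Divisors of 339: [1, 3, 113, 339]. For each d | 339:
  d = 1: σ(1) · φ(339/1) = 1 · 224 = 224
  d = 3: σ(3) · φ(339/3) = 4 · 112 = 448
  d = 113: σ(113) · φ(339/113) = 114 · 2 = 228
  d = 339: σ(339) · φ(339/339) = 456 · 1 = 456
Summing: (σ * φ)(339) = 224 + 448 + 228 + 456 = 1356.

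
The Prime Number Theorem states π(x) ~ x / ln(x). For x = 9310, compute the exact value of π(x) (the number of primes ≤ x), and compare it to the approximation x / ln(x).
π(9310) = 1151;  x/ln(x) ≈ 1018.73;  relative error ≈ 11.49%.

Directly count primes up to 9310: π(9310) = 1151. The PNT approximation gives 9310/ln(9310) ≈ 9310/9.13884 ≈ 1018.73. Relative error (π(x) − x/ln(x)) / π(x) ≈ 11.49%; the approximation is known to undercount slightly (Li(x) is a better estimate).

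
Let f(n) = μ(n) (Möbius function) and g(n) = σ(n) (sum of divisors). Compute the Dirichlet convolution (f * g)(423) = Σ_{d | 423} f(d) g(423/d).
(μ * σ)(423) = 423

Divisors of 423: [1, 3, 9, 47, 141, 423]. For each d | 423:
  d = 1: μ(1) · σ(423/1) = 1 · 624 = 624
  d = 3: μ(3) · σ(423/3) = -1 · 192 = -192
  d = 9: μ(9) · σ(423/9) = 0 · 48 = 0
  d = 47: μ(47) · σ(423/47) = -1 · 13 = -13
  d = 141: μ(141) · σ(423/141) = 1 · 4 = 4
  d = 423: μ(423) · σ(423/423) = 0 · 1 = 0
Summing: (μ * σ)(423) = 624 + -192 + 0 + -13 + 4 + 0 = 423.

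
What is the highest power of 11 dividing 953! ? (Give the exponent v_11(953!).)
v_11(953!) = 93

Legendre's formula: v_p(n!) = Σ_{k ≥ 1} ⌊n / p^k⌋. For p = 11, n = 953, the terms are:
  ⌊953/11^1⌋ = ⌊953/11⌋ = 86
  ⌊953/11^2⌋ = ⌊953/121⌋ = 7
(the next term ⌊953/11^3⌋ = 0, terminating the sum). Summing: v_11(953!) = 86 + 7 = 93.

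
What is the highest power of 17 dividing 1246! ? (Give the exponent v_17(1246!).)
v_17(1246!) = 77

Legendre's formula: v_p(n!) = Σ_{k ≥ 1} ⌊n / p^k⌋. For p = 17, n = 1246, the terms are:
  ⌊1246/17^1⌋ = ⌊1246/17⌋ = 73
  ⌊1246/17^2⌋ = ⌊1246/289⌋ = 4
(the next term ⌊1246/17^3⌋ = 0, terminating the sum). Summing: v_17(1246!) = 73 + 4 = 77.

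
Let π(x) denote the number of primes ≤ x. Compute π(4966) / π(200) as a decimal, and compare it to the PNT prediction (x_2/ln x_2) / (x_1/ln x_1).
π(4966)/π(200) = 663/46 ≈ 14.4130;  PNT prediction ≈ 15.4585.

π(200) = 46 and π(4966) = 663, so π(4966)/π(200) ≈ 14.4130. The PNT-predicted ratio is (4966/ln(4966)) / (200/ln(200)) ≈ 15.4585. The two agree to within a few percent, as expected.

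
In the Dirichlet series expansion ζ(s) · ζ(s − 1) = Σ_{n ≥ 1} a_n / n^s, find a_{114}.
σ(114) = 240

In the product (Σ m^0/m^s)(Σ k / k^s) = Σ (Σ_{d | n} d) / n^s, the coefficient of 1/n^s is σ(n) = Σ_{d | n} d. For n = 114, divisors are [1, 2, 3, 6, 19, 38, 57, 114]; summing: σ(114) = 240.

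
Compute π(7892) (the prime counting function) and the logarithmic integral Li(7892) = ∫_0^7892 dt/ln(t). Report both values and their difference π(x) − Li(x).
π(7892) = 997;  Li(7892) ≈ 1014.39;  π(x) − Li(x) ≈ -17.39.

Direct count of primes ≤ 7892 gives π(7892) = 997. Numerical evaluation of the logarithmic integral gives Li(7892) ≈ 1014.39. The difference π(x) − Li(x) ≈ -17.39 is typically negative for small/moderate x (Li(x) overestimates), though Littlewood's theorem shows this sign changes infinitely often.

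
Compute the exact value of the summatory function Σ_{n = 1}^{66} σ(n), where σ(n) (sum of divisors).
Σ_{n ≤ 66} σ(n) = 3631

Compute σ(n) for each 1 ≤ n ≤ 66: σ(1) = 1, σ(2) = 3, σ(3) = 4, σ(4) = 7, σ(5) = 6, σ(6) = 12, σ(7) = 8, σ(8) = 15, σ(9) = 13, σ(10) = 18, σ(11) = 12, σ(12) = 28, σ(13) = 14, σ(14) = 24, σ(15) = 24, σ(16) = 31, σ(17) = 18, σ(18) = 39, σ(19) = 20, σ(20) = 42, σ(21) = 32, σ(22) = 36, σ(23) = 24, σ(24) = 60, σ(25) = 31, σ(26) = 42, σ(27) = 40, σ(28) = 56, σ(29) = 30, σ(30) = 72, σ(31) = 32, σ(32) = 63, σ(33) = 48, σ(34) = 54, σ(35) = 48, σ(36) = 91, σ(37) = 38, σ(38) = 60, σ(39) = 56, σ(40) = 90, σ(41) = 42, σ(42) = 96, σ(43) = 44, σ(44) = 84, σ(45) = 78, σ(46) = 72, σ(47) = 48, σ(48) = 124, σ(49) = 57, σ(50) = 93, σ(51) = 72, σ(52) = 98, σ(53) = 54, σ(54) = 120, σ(55) = 72, σ(56) = 120, σ(57) = 80, σ(58) = 90, σ(59) = 60, σ(60) = 168, σ(61) = 62, σ(62) = 96, σ(63) = 104, σ(64) = 127, σ(65) = 84, σ(66) = 144. Summing all 66 values: 3631. (Average order: Σ_{n ≤ x} σ(n) ~ (π²/12) x². For x = 66, (π²/12)·66² ≈ 3582.67.)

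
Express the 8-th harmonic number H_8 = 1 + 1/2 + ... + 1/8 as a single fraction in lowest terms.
H_8 = 761/280

Direct summation: H_8 = 1 + 1/2 + ... + 1/8. The least common denominator is lcm(1, ..., 8) = 840; over this denominator the numerator is 840 + 420 + 280 + 210 + 168 + 140 + 120 + 105 = 2283, so H_8 = 2283/840; reducing by gcd(2283, 840) = 3 gives 761/280 ≈ 2.71786. (The PNT-adjacent estimate ln(8) + γ ≈ 2.65666 matches within O(1/n).)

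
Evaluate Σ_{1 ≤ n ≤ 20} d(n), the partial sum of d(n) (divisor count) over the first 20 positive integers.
Σ_{n ≤ 20} d(n) = 66

Compute d(n) for each 1 ≤ n ≤ 20: d(1) = 1, d(2) = 2, d(3) = 2, d(4) = 3, d(5) = 2, d(6) = 4, d(7) = 2, d(8) = 4, d(9) = 3, d(10) = 4, d(11) = 2, d(12) = 6, d(13) = 2, d(14) = 4, d(15) = 4, d(16) = 5, d(17) = 2, d(18) = 6, d(19) = 2, d(20) = 6. Summing all 20 values: 66. (Dirichlet's divisor formula: Σ_{n ≤ x} d(n) = x ln(x) + (2γ − 1) x + O(√x). For x = 20, the asymptotic estimate is ≈ 63.00.)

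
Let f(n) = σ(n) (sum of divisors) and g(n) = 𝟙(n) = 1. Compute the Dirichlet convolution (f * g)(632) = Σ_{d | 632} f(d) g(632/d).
(σ * 𝟙)(632) = 2106

Divisors of 632: [1, 2, 4, 8, 79, 158, 316, 632]. For each d | 632:
  d = 1: σ(1) · 𝟙(632/1) = 1 · 1 = 1
  d = 2: σ(2) · 𝟙(632/2) = 3 · 1 = 3
  d = 4: σ(4) · 𝟙(632/4) = 7 · 1 = 7
  d = 8: σ(8) · 𝟙(632/8) = 15 · 1 = 15
  d = 79: σ(79) · 𝟙(632/79) = 80 · 1 = 80
  d = 158: σ(158) · 𝟙(632/158) = 240 · 1 = 240
  d = 316: σ(316) · 𝟙(632/316) = 560 · 1 = 560
  d = 632: σ(632) · 𝟙(632/632) = 1200 · 1 = 1200
Summing: (σ * 𝟙)(632) = 1 + 3 + 7 + 15 + 80 + 240 + 560 + 1200 = 2106.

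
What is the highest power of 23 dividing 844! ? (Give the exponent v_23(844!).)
v_23(844!) = 37

Legendre's formula: v_p(n!) = Σ_{k ≥ 1} ⌊n / p^k⌋. For p = 23, n = 844, the terms are:
  ⌊844/23^1⌋ = ⌊844/23⌋ = 36
  ⌊844/23^2⌋ = ⌊844/529⌋ = 1
(the next term ⌊844/23^3⌋ = 0, terminating the sum). Summing: v_23(844!) = 36 + 1 = 37.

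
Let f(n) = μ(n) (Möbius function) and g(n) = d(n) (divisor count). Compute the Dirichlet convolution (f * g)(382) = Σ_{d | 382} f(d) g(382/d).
(μ * d)(382) = 1

Divisors of 382: [1, 2, 191, 382]. For each d | 382:
  d = 1: μ(1) · d(382/1) = 1 · 4 = 4
  d = 2: μ(2) · d(382/2) = -1 · 2 = -2
  d = 191: μ(191) · d(382/191) = -1 · 2 = -2
  d = 382: μ(382) · d(382/382) = 1 · 1 = 1
Summing: (μ * d)(382) = 4 + -2 + -2 + 1 = 1.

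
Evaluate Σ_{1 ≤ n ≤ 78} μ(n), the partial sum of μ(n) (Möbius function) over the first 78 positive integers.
Σ_{n ≤ 78} μ(n) = -3

Compute μ(n) for each 1 ≤ n ≤ 78: μ(1) = 1, μ(2) = -1, μ(3) = -1, μ(4) = 0, μ(5) = -1, μ(6) = 1, μ(7) = -1, μ(8) = 0, μ(9) = 0, μ(10) = 1, μ(11) = -1, μ(12) = 0, μ(13) = -1, μ(14) = 1, μ(15) = 1, μ(16) = 0, μ(17) = -1, μ(18) = 0, μ(19) = -1, μ(20) = 0, μ(21) = 1, μ(22) = 1, μ(23) = -1, μ(24) = 0, μ(25) = 0, μ(26) = 1, μ(27) = 0, μ(28) = 0, μ(29) = -1, μ(30) = -1, μ(31) = -1, μ(32) = 0, μ(33) = 1, μ(34) = 1, μ(35) = 1, μ(36) = 0, μ(37) = -1, μ(38) = 1, μ(39) = 1, μ(40) = 0, μ(41) = -1, μ(42) = -1, μ(43) = -1, μ(44) = 0, μ(45) = 0, μ(46) = 1, μ(47) = -1, μ(48) = 0, μ(49) = 0, μ(50) = 0, μ(51) = 1, μ(52) = 0, μ(53) = -1, μ(54) = 0, μ(55) = 1, μ(56) = 0, μ(57) = 1, μ(58) = 1, μ(59) = -1, μ(60) = 0, μ(61) = -1, μ(62) = 1, μ(63) = 0, μ(64) = 0, μ(65) = 1, μ(66) = -1, μ(67) = -1, μ(68) = 0, μ(69) = 1, μ(70) = -1, μ(71) = -1, μ(72) = 0, μ(73) = -1, μ(74) = 1, μ(75) = 0, μ(76) = 0, μ(77) = 1, μ(78) = -1. Summing all 78 values: -3. (Mertens function M(x) = Σ_{n ≤ x} μ(n); on average M(x) should be small (PNT ⟺ M(x) = o(x)).)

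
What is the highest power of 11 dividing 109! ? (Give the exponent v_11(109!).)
v_11(109!) = 9

Legendre's formula: v_p(n!) = Σ_{k ≥ 1} ⌊n / p^k⌋. For p = 11, n = 109, the terms are:
  ⌊109/11^1⌋ = ⌊109/11⌋ = 9
(the next term ⌊109/11^2⌋ = 0, terminating the sum). Summing: v_11(109!) = 9 = 9.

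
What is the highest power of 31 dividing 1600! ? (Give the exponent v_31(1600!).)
v_31(1600!) = 52

Legendre's formula: v_p(n!) = Σ_{k ≥ 1} ⌊n / p^k⌋. For p = 31, n = 1600, the terms are:
  ⌊1600/31^1⌋ = ⌊1600/31⌋ = 51
  ⌊1600/31^2⌋ = ⌊1600/961⌋ = 1
(the next term ⌊1600/31^3⌋ = 0, terminating the sum). Summing: v_31(1600!) = 51 + 1 = 52.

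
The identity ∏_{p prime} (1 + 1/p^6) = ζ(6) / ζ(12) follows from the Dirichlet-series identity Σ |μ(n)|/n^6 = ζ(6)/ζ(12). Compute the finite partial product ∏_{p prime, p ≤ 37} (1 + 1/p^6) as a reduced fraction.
∏ = 1409064908372656074115629844532678533864664016937571914400/1385384845877129271600296064992669038424816672643778985121

The primes p ≤ 37 are [2, 3, 5, 7, 11, 13, 17, 19, 23, 29, 31, 37]. For each, (1 + 1/p^6) = (p^6 + 1)/p^6. Multiplying these fractions over p ∈ [2, 3, 5, 7, 11, 13, 17, 19, 23, 29, 31, 37] gives 1409064908372656074115629844532678533864664016937571914400/1385384845877129271600296064992669038424816672643778985121. (In the limit P → ∞ this tends to ζ(6)/ζ(12).)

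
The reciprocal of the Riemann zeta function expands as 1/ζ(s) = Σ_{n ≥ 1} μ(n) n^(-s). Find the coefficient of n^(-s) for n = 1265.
μ(1265) = -1

Factor n = 1265 = 5 · 11 · 23. μ(n) = 0 if any exponent ≥ 2 (not squarefree); otherwise μ(n) = (−1)^{ω(n)} where ω(n) is the number of distinct prime factors. Applying: μ(1265) = -1.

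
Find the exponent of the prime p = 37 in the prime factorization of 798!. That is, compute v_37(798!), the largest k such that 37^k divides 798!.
v_37(798!) = 21

Legendre's formula: v_p(n!) = Σ_{k ≥ 1} ⌊n / p^k⌋. For p = 37, n = 798, the terms are:
  ⌊798/37^1⌋ = ⌊798/37⌋ = 21
(the next term ⌊798/37^2⌋ = 0, terminating the sum). Summing: v_37(798!) = 21 = 21.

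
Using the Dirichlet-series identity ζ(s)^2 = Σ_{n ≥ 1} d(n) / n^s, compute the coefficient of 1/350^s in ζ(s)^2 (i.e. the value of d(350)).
d(350) = 12

ζ(s)^2 = (Σ 1/m^s)(Σ 1/k^s). The coefficient of 1/n^s in the product is the number of ordered pairs (m, k) with mk = n, which equals d(n). For n = 350, divisors are [1, 2, 5, 7, 10, 14, 25, 35, 50, 70, 175, 350], so d(350) = 12.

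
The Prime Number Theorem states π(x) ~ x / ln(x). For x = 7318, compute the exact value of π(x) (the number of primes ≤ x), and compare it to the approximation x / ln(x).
π(7318) = 932;  x/ln(x) ≈ 822.42;  relative error ≈ 11.76%.

Directly count primes up to 7318: π(7318) = 932. The PNT approximation gives 7318/ln(7318) ≈ 7318/8.89809 ≈ 822.42. Relative error (π(x) − x/ln(x)) / π(x) ≈ 11.76%; the approximation is known to undercount slightly (Li(x) is a better estimate).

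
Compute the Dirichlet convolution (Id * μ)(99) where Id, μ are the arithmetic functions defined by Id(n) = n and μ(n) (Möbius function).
(Id * μ)(99) = 60

Divisors of 99: [1, 3, 9, 11, 33, 99]. For each d | 99:
  d = 1: Id(1) · μ(99/1) = 1 · 0 = 0
  d = 3: Id(3) · μ(99/3) = 3 · 1 = 3
  d = 9: Id(9) · μ(99/9) = 9 · -1 = -9
  d = 11: Id(11) · μ(99/11) = 11 · 0 = 0
  d = 33: Id(33) · μ(99/33) = 33 · -1 = -33
  d = 99: Id(99) · μ(99/99) = 99 · 1 = 99
Summing: (Id * μ)(99) = 0 + 3 + -9 + 0 + -33 + 99 = 60.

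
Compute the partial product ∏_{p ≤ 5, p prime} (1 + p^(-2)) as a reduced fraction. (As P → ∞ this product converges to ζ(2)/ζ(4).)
∏ = 13/9

The primes p ≤ 5 are [2, 3, 5]. For each, (1 + 1/p^2) = (p^2 + 1)/p^2. Multiplying these fractions over p ∈ [2, 3, 5] gives 13/9. (In the limit P → ∞ this tends to ζ(2)/ζ(4).)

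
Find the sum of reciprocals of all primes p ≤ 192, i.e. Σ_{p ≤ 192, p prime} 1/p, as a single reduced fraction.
Σ 1/p = 1993491118321872720749042237885450777194444627325999952379378899379116158063/1030893141925860008499560888835674370998623848299590975192766715520279329390

π(192) = 43, so the primes ≤ 192 are [2, 3, 5, 7, 11, 13, 17, 19, 23, 29, 31, 37, 41, 43, 47, 53, 59, 61, 67, 71, 73, 79, 83, 89, 97, 101, 103, 107, 109, 113, 127, 131, 137, 139, 149, 151, 157, 163, 167, 173, 179, 181, 191]. Summing 1/p over these primes: 1993491118321872720749042237885450777194444627325999952379378899379116158063/1030893141925860008499560888835674370998623848299590975192766715520279329390 ≈ 1.9338. Mertens estimate ln ln(192) + 0.2615 ≈ 1.9212.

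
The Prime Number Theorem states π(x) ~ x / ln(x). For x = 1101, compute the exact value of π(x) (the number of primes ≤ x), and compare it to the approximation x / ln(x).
π(1101) = 184;  x/ln(x) ≈ 157.20;  relative error ≈ 14.57%.

Directly count primes up to 1101: π(1101) = 184. The PNT approximation gives 1101/ln(1101) ≈ 1101/7.00397 ≈ 157.20. Relative error (π(x) − x/ln(x)) / π(x) ≈ 14.57%; the approximation is known to undercount slightly (Li(x) is a better estimate).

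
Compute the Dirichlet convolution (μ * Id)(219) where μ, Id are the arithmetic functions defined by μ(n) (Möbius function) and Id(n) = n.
(μ * Id)(219) = 144

Divisors of 219: [1, 3, 73, 219]. For each d | 219:
  d = 1: μ(1) · Id(219/1) = 1 · 219 = 219
  d = 3: μ(3) · Id(219/3) = -1 · 73 = -73
  d = 73: μ(73) · Id(219/73) = -1 · 3 = -3
  d = 219: μ(219) · Id(219/219) = 1 · 1 = 1
Summing: (μ * Id)(219) = 219 + -73 + -3 + 1 = 144.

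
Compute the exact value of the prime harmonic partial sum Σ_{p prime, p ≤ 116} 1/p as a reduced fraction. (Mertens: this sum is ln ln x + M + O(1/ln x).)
Σ 1/p = 58472171373748331322981543916880425472323867753/31610054640417607788145206291543662493274686990

π(116) = 30, so the primes ≤ 116 are [2, 3, 5, 7, 11, 13, 17, 19, 23, 29, 31, 37, 41, 43, 47, 53, 59, 61, 67, 71, 73, 79, 83, 89, 97, 101, 103, 107, 109, 113]. Summing 1/p over these primes: 58472171373748331322981543916880425472323867753/31610054640417607788145206291543662493274686990 ≈ 1.8498. Mertens estimate ln ln(116) + 0.2615 ≈ 1.8204.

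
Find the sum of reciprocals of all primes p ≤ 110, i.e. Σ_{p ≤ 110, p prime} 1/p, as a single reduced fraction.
Σ 1/p = 514977313070181206962860776592994315598662571/279734996817854936178276161872067809674997230

π(110) = 29, so the primes ≤ 110 are [2, 3, 5, 7, 11, 13, 17, 19, 23, 29, 31, 37, 41, 43, 47, 53, 59, 61, 67, 71, 73, 79, 83, 89, 97, 101, 103, 107, 109]. Summing 1/p over these primes: 514977313070181206962860776592994315598662571/279734996817854936178276161872067809674997230 ≈ 1.8409. Mertens estimate ln ln(110) + 0.2615 ≈ 1.8092.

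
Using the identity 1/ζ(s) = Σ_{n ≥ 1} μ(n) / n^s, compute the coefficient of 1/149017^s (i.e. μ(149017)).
μ(149017) = 1

Factor n = 149017 = 11 · 19 · 23 · 31. μ(n) = 0 if any exponent ≥ 2 (not squarefree); otherwise μ(n) = (−1)^{ω(n)} where ω(n) is the number of distinct prime factors. Applying: μ(149017) = 1.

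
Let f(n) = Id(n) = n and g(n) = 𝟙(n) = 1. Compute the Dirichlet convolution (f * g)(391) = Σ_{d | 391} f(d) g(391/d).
(Id * 𝟙)(391) = 432

Divisors of 391: [1, 17, 23, 391]. For each d | 391:
  d = 1: Id(1) · 𝟙(391/1) = 1 · 1 = 1
  d = 17: Id(17) · 𝟙(391/17) = 17 · 1 = 17
  d = 23: Id(23) · 𝟙(391/23) = 23 · 1 = 23
  d = 391: Id(391) · 𝟙(391/391) = 391 · 1 = 391
Summing: (Id * 𝟙)(391) = 1 + 17 + 23 + 391 = 432.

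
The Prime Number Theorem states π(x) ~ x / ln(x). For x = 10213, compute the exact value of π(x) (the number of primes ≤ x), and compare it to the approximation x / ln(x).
π(10213) = 1253;  x/ln(x) ≈ 1106.33;  relative error ≈ 11.71%.

Directly count primes up to 10213: π(10213) = 1253. The PNT approximation gives 10213/ln(10213) ≈ 10213/9.23142 ≈ 1106.33. Relative error (π(x) − x/ln(x)) / π(x) ≈ 11.71%; the approximation is known to undercount slightly (Li(x) is a better estimate).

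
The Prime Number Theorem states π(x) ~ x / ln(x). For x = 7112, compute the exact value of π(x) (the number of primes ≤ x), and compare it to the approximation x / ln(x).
π(7112) = 911;  x/ln(x) ≈ 801.85;  relative error ≈ 11.98%.

Directly count primes up to 7112: π(7112) = 911. The PNT approximation gives 7112/ln(7112) ≈ 7112/8.86954 ≈ 801.85. Relative error (π(x) − x/ln(x)) / π(x) ≈ 11.98%; the approximation is known to undercount slightly (Li(x) is a better estimate).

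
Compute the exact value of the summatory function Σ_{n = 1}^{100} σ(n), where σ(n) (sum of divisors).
Σ_{n ≤ 100} σ(n) = 8299

Compute σ(n) for each 1 ≤ n ≤ 100: σ(1) = 1, σ(2) = 3, σ(3) = 4, σ(4) = 7, σ(5) = 6, σ(6) = 12, σ(7) = 8, σ(8) = 15, σ(9) = 13, σ(10) = 18, σ(11) = 12, σ(12) = 28, σ(13) = 14, σ(14) = 24, σ(15) = 24, σ(16) = 31, σ(17) = 18, σ(18) = 39, σ(19) = 20, σ(20) = 42, σ(21) = 32, σ(22) = 36, σ(23) = 24, σ(24) = 60, σ(25) = 31, σ(26) = 42, σ(27) = 40, σ(28) = 56, σ(29) = 30, σ(30) = 72, σ(31) = 32, σ(32) = 63, σ(33) = 48, σ(34) = 54, σ(35) = 48, σ(36) = 91, σ(37) = 38, σ(38) = 60, σ(39) = 56, σ(40) = 90, σ(41) = 42, σ(42) = 96, σ(43) = 44, σ(44) = 84, σ(45) = 78, σ(46) = 72, σ(47) = 48, σ(48) = 124, σ(49) = 57, σ(50) = 93, σ(51) = 72, σ(52) = 98, σ(53) = 54, σ(54) = 120, σ(55) = 72, σ(56) = 120, σ(57) = 80, σ(58) = 90, σ(59) = 60, σ(60) = 168, σ(61) = 62, σ(62) = 96, σ(63) = 104, σ(64) = 127, σ(65) = 84, σ(66) = 144, σ(67) = 68, σ(68) = 126, σ(69) = 96, σ(70) = 144, σ(71) = 72, σ(72) = 195, σ(73) = 74, σ(74) = 114, σ(75) = 124, σ(76) = 140, σ(77) = 96, σ(78) = 168, σ(79) = 80, σ(80) = 186, σ(81) = 121, σ(82) = 126, σ(83) = 84, σ(84) = 224, σ(85) = 108, σ(86) = 132, σ(87) = 120, σ(88) = 180, σ(89) = 90, σ(90) = 234, σ(91) = 112, σ(92) = 168, σ(93) = 128, σ(94) = 144, σ(95) = 120, σ(96) = 252, σ(97) = 98, σ(98) = 171, σ(99) = 156, σ(100) = 217. Summing all 100 values: 8299. (Average order: Σ_{n ≤ x} σ(n) ~ (π²/12) x². For x = 100, (π²/12)·100² ≈ 8224.67.)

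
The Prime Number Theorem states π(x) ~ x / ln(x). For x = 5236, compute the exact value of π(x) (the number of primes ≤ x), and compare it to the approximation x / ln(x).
π(5236) = 696;  x/ln(x) ≈ 611.45;  relative error ≈ 12.15%.

Directly count primes up to 5236: π(5236) = 696. The PNT approximation gives 5236/ln(5236) ≈ 5236/8.56331 ≈ 611.45. Relative error (π(x) − x/ln(x)) / π(x) ≈ 12.15%; the approximation is known to undercount slightly (Li(x) is a better estimate).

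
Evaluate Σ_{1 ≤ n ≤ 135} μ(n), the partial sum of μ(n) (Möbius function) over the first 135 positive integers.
Σ_{n ≤ 135} μ(n) = -1

Compute μ(n) for each 1 ≤ n ≤ 135: μ(1) = 1, μ(2) = -1, μ(3) = -1, μ(4) = 0, μ(5) = -1, μ(6) = 1, μ(7) = -1, μ(8) = 0, μ(9) = 0, μ(10) = 1, μ(11) = -1, μ(12) = 0, μ(13) = -1, μ(14) = 1, μ(15) = 1, μ(16) = 0, μ(17) = -1, μ(18) = 0, μ(19) = -1, μ(20) = 0, μ(21) = 1, μ(22) = 1, μ(23) = -1, μ(24) = 0, μ(25) = 0, μ(26) = 1, μ(27) = 0, μ(28) = 0, μ(29) = -1, μ(30) = -1, μ(31) = -1, μ(32) = 0, μ(33) = 1, μ(34) = 1, μ(35) = 1, μ(36) = 0, μ(37) = -1, μ(38) = 1, μ(39) = 1, μ(40) = 0, μ(41) = -1, μ(42) = -1, μ(43) = -1, μ(44) = 0, μ(45) = 0, μ(46) = 1, μ(47) = -1, μ(48) = 0, μ(49) = 0, μ(50) = 0, μ(51) = 1, μ(52) = 0, μ(53) = -1, μ(54) = 0, μ(55) = 1, μ(56) = 0, μ(57) = 1, μ(58) = 1, μ(59) = -1, μ(60) = 0, μ(61) = -1, μ(62) = 1, μ(63) = 0, μ(64) = 0, μ(65) = 1, μ(66) = -1, μ(67) = -1, μ(68) = 0, μ(69) = 1, μ(70) = -1, μ(71) = -1, μ(72) = 0, μ(73) = -1, μ(74) = 1, μ(75) = 0, μ(76) = 0, μ(77) = 1, μ(78) = -1, μ(79) = -1, μ(80) = 0, μ(81) = 0, μ(82) = 1, μ(83) = -1, μ(84) = 0, μ(85) = 1, μ(86) = 1, μ(87) = 1, μ(88) = 0, μ(89) = -1, μ(90) = 0, μ(91) = 1, μ(92) = 0, μ(93) = 1, μ(94) = 1, μ(95) = 1, μ(96) = 0, μ(97) = -1, μ(98) = 0, μ(99) = 0, μ(100) = 0, μ(101) = -1, μ(102) = -1, μ(103) = -1, μ(104) = 0, μ(105) = -1, μ(106) = 1, μ(107) = -1, μ(108) = 0, μ(109) = -1, μ(110) = -1, μ(111) = 1, μ(112) = 0, μ(113) = -1, μ(114) = -1, μ(115) = 1, μ(116) = 0, μ(117) = 0, μ(118) = 1, μ(119) = 1, μ(120) = 0, μ(121) = 0, μ(122) = 1, μ(123) = 1, μ(124) = 0, μ(125) = 0, μ(126) = 0, μ(127) = -1, μ(128) = 0, μ(129) = 1, μ(130) = -1, μ(131) = -1, μ(132) = 0, μ(133) = 1, μ(134) = 1, μ(135) = 0. Summing all 135 values: -1. (Mertens function M(x) = Σ_{n ≤ x} μ(n); on average M(x) should be small (PNT ⟺ M(x) = o(x)).)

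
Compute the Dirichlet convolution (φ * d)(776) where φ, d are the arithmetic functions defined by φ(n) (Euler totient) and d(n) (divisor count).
(φ * d)(776) = 1470

Divisors of 776: [1, 2, 4, 8, 97, 194, 388, 776]. For each d | 776:
  d = 1: φ(1) · d(776/1) = 1 · 8 = 8
  d = 2: φ(2) · d(776/2) = 1 · 6 = 6
  d = 4: φ(4) · d(776/4) = 2 · 4 = 8
  d = 8: φ(8) · d(776/8) = 4 · 2 = 8
  d = 97: φ(97) · d(776/97) = 96 · 4 = 384
  d = 194: φ(194) · d(776/194) = 96 · 3 = 288
  d = 388: φ(388) · d(776/388) = 192 · 2 = 384
  d = 776: φ(776) · d(776/776) = 384 · 1 = 384
Summing: (φ * d)(776) = 8 + 6 + 8 + 8 + 384 + 288 + 384 + 384 = 1470.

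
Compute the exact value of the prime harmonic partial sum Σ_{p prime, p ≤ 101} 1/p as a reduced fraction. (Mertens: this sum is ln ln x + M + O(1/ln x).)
Σ 1/p = 422113843906354093775418512493046577809/232862364358497360900063316880507363070

π(101) = 26, so the primes ≤ 101 are [2, 3, 5, 7, 11, 13, 17, 19, 23, 29, 31, 37, 41, 43, 47, 53, 59, 61, 67, 71, 73, 79, 83, 89, 97, 101]. Summing 1/p over these primes: 422113843906354093775418512493046577809/232862364358497360900063316880507363070 ≈ 1.8127. Mertens estimate ln ln(101) + 0.2615 ≈ 1.7908.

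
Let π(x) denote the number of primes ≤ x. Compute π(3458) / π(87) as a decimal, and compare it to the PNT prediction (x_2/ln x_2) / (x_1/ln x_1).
π(3458)/π(87) = 483/23 ≈ 21.0000;  PNT prediction ≈ 21.7842.

π(87) = 23 and π(3458) = 483, so π(3458)/π(87) ≈ 21.0000. The PNT-predicted ratio is (3458/ln(3458)) / (87/ln(87)) ≈ 21.7842. The two agree to within a few percent, as expected.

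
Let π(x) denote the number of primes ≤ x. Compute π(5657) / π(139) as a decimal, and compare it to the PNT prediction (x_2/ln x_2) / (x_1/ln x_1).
π(5657)/π(139) = 745/34 ≈ 21.9118;  PNT prediction ≈ 23.2416.

π(139) = 34 and π(5657) = 745, so π(5657)/π(139) ≈ 21.9118. The PNT-predicted ratio is (5657/ln(5657)) / (139/ln(139)) ≈ 23.2416. The two agree to within a few percent, as expected.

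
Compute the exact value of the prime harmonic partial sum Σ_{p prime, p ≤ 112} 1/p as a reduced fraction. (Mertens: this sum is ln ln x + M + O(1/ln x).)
Σ 1/p = 514977313070181206962860776592994315598662571/279734996817854936178276161872067809674997230

π(112) = 29, so the primes ≤ 112 are [2, 3, 5, 7, 11, 13, 17, 19, 23, 29, 31, 37, 41, 43, 47, 53, 59, 61, 67, 71, 73, 79, 83, 89, 97, 101, 103, 107, 109]. Summing 1/p over these primes: 514977313070181206962860776592994315598662571/279734996817854936178276161872067809674997230 ≈ 1.8409. Mertens estimate ln ln(112) + 0.2615 ≈ 1.8130.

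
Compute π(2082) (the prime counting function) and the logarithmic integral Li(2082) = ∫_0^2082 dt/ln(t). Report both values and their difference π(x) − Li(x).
π(2082) = 313;  Li(2082) ≈ 325.57;  π(x) − Li(x) ≈ -12.57.

Direct count of primes ≤ 2082 gives π(2082) = 313. Numerical evaluation of the logarithmic integral gives Li(2082) ≈ 325.57. The difference π(x) − Li(x) ≈ -12.57 is typically negative for small/moderate x (Li(x) overestimates), though Littlewood's theorem shows this sign changes infinitely often.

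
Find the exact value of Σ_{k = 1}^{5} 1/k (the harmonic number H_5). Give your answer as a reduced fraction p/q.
H_5 = 137/60

Direct summation: H_5 = 1 + 1/2 + ... + 1/5. The least common denominator is lcm(1, ..., 5) = 60; over this denominator the numerator is 60 + 30 + 20 + 15 + 12 = 137, so H_5 = 137/60 (already in lowest terms) ≈ 2.28333. (The PNT-adjacent estimate ln(5) + γ ≈ 2.18665 matches within O(1/n).)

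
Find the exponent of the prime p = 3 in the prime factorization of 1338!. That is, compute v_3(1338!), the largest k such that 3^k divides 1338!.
v_3(1338!) = 665

Legendre's formula: v_p(n!) = Σ_{k ≥ 1} ⌊n / p^k⌋. For p = 3, n = 1338, the terms are:
  ⌊1338/3^1⌋ = ⌊1338/3⌋ = 446
  ⌊1338/3^2⌋ = ⌊1338/9⌋ = 148
  ⌊1338/3^3⌋ = ⌊1338/27⌋ = 49
  ⌊1338/3^4⌋ = ⌊1338/81⌋ = 16
  ⌊1338/3^5⌋ = ⌊1338/243⌋ = 5
  ⌊1338/3^6⌋ = ⌊1338/729⌋ = 1
(the next term ⌊1338/3^7⌋ = 0, terminating the sum). Summing: v_3(1338!) = 446 + 148 + 49 + 16 + 5 + 1 = 665.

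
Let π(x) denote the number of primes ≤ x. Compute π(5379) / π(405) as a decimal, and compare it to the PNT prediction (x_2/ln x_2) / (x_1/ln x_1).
π(5379)/π(405) = 708/79 ≈ 8.9620;  PNT prediction ≈ 9.2827.

π(405) = 79 and π(5379) = 708, so π(5379)/π(405) ≈ 8.9620. The PNT-predicted ratio is (5379/ln(5379)) / (405/ln(405)) ≈ 9.2827. The two agree to within a few percent, as expected.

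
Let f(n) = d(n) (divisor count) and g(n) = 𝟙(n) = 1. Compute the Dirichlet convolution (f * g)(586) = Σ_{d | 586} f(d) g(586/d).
(d * 𝟙)(586) = 9

Divisors of 586: [1, 2, 293, 586]. For each d | 586:
  d = 1: d(1) · 𝟙(586/1) = 1 · 1 = 1
  d = 2: d(2) · 𝟙(586/2) = 2 · 1 = 2
  d = 293: d(293) · 𝟙(586/293) = 2 · 1 = 2
  d = 586: d(586) · 𝟙(586/586) = 4 · 1 = 4
Summing: (d * 𝟙)(586) = 1 + 2 + 2 + 4 = 9.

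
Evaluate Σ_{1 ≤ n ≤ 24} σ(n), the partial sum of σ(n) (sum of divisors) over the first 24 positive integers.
Σ_{n ≤ 24} σ(n) = 491

Compute σ(n) for each 1 ≤ n ≤ 24: σ(1) = 1, σ(2) = 3, σ(3) = 4, σ(4) = 7, σ(5) = 6, σ(6) = 12, σ(7) = 8, σ(8) = 15, σ(9) = 13, σ(10) = 18, σ(11) = 12, σ(12) = 28, σ(13) = 14, σ(14) = 24, σ(15) = 24, σ(16) = 31, σ(17) = 18, σ(18) = 39, σ(19) = 20, σ(20) = 42, σ(21) = 32, σ(22) = 36, σ(23) = 24, σ(24) = 60. Summing all 24 values: 491. (Average order: Σ_{n ≤ x} σ(n) ~ (π²/12) x². For x = 24, (π²/12)·24² ≈ 473.74.)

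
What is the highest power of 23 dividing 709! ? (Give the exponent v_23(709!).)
v_23(709!) = 31

Legendre's formula: v_p(n!) = Σ_{k ≥ 1} ⌊n / p^k⌋. For p = 23, n = 709, the terms are:
  ⌊709/23^1⌋ = ⌊709/23⌋ = 30
  ⌊709/23^2⌋ = ⌊709/529⌋ = 1
(the next term ⌊709/23^3⌋ = 0, terminating the sum). Summing: v_23(709!) = 30 + 1 = 31.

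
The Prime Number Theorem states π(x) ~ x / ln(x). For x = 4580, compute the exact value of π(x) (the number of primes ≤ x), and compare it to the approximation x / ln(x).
π(4580) = 619;  x/ln(x) ≈ 543.33;  relative error ≈ 12.22%.

Directly count primes up to 4580: π(4580) = 619. The PNT approximation gives 4580/ln(4580) ≈ 4580/8.42945 ≈ 543.33. Relative error (π(x) − x/ln(x)) / π(x) ≈ 12.22%; the approximation is known to undercount slightly (Li(x) is a better estimate).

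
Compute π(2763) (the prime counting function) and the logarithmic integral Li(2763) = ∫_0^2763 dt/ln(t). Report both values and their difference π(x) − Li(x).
π(2763) = 402;  Li(2763) ≈ 413.01;  π(x) − Li(x) ≈ -11.01.

Direct count of primes ≤ 2763 gives π(2763) = 402. Numerical evaluation of the logarithmic integral gives Li(2763) ≈ 413.01. The difference π(x) − Li(x) ≈ -11.01 is typically negative for small/moderate x (Li(x) overestimates), though Littlewood's theorem shows this sign changes infinitely often.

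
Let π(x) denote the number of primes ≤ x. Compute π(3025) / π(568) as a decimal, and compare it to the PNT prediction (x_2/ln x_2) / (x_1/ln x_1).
π(3025)/π(568) = 434/103 ≈ 4.2136;  PNT prediction ≈ 4.2143.

π(568) = 103 and π(3025) = 434, so π(3025)/π(568) ≈ 4.2136. The PNT-predicted ratio is (3025/ln(3025)) / (568/ln(568)) ≈ 4.2143. The two agree to within a few percent, as expected.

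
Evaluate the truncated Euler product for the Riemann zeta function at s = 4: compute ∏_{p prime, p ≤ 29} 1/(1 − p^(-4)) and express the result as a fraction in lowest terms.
∏ = 626138917577216391721784411/578515538500128866304000000

The primes p ≤ 29 are [2, 3, 5, 7, 11, 13, 17, 19, 23, 29]. For each prime, (1 − 1/p^4)^(-1) = p^4 / (p^4 − 1). The product is (1 − 1/2^4)^(-1), (1 − 1/3^4)^(-1), (1 − 1/5^4)^(-1), (1 − 1/7^4)^(-1), (1 − 1/11^4)^(-1), (1 − 1/13^4)^(-1), (1 − 1/17^4)^(-1), (1 − 1/19^4)^(-1), (1 − 1/23^4)^(-1), (1 − 1/29^4)^(-1) = ∏ p^4 / (p^4 − 1) = 626138917577216391721784411/578515538500128866304000000.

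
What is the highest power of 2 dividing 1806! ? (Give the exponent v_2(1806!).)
v_2(1806!) = 1800

Legendre's formula: v_p(n!) = Σ_{k ≥ 1} ⌊n / p^k⌋. For p = 2, n = 1806, the terms are:
  ⌊1806/2^1⌋ = ⌊1806/2⌋ = 903
  ⌊1806/2^2⌋ = ⌊1806/4⌋ = 451
  ⌊1806/2^3⌋ = ⌊1806/8⌋ = 225
  ⌊1806/2^4⌋ = ⌊1806/16⌋ = 112
  ⌊1806/2^5⌋ = ⌊1806/32⌋ = 56
  ⌊1806/2^6⌋ = ⌊1806/64⌋ = 28
  ⌊1806/2^7⌋ = ⌊1806/128⌋ = 14
  ⌊1806/2^8⌋ = ⌊1806/256⌋ = 7
  ⌊1806/2^9⌋ = ⌊1806/512⌋ = 3
  ⌊1806/2^10⌋ = ⌊1806/1024⌋ = 1
(the next term ⌊1806/2^11⌋ = 0, terminating the sum). Summing: v_2(1806!) = 903 + 451 + 225 + 112 + 56 + 28 + 14 + 7 + 3 + 1 = 1800.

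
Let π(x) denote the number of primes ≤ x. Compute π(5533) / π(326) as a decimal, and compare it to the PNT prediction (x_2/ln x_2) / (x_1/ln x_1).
π(5533)/π(326) = 732/66 ≈ 11.0909;  PNT prediction ≈ 11.3961.

π(326) = 66 and π(5533) = 732, so π(5533)/π(326) ≈ 11.0909. The PNT-predicted ratio is (5533/ln(5533)) / (326/ln(326)) ≈ 11.3961. The two agree to within a few percent, as expected.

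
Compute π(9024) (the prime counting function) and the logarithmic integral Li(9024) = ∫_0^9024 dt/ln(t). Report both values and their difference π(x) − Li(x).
π(9024) = 1121;  Li(9024) ≈ 1139.58;  π(x) − Li(x) ≈ -18.58.

Direct count of primes ≤ 9024 gives π(9024) = 1121. Numerical evaluation of the logarithmic integral gives Li(9024) ≈ 1139.58. The difference π(x) − Li(x) ≈ -18.58 is typically negative for small/moderate x (Li(x) overestimates), though Littlewood's theorem shows this sign changes infinitely often.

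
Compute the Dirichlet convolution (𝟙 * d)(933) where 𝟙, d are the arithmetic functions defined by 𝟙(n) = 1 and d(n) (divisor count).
(𝟙 * d)(933) = 9

Divisors of 933: [1, 3, 311, 933]. For each d | 933:
  d = 1: 𝟙(1) · d(933/1) = 1 · 4 = 4
  d = 3: 𝟙(3) · d(933/3) = 1 · 2 = 2
  d = 311: 𝟙(311) · d(933/311) = 1 · 2 = 2
  d = 933: 𝟙(933) · d(933/933) = 1 · 1 = 1
Summing: (𝟙 * d)(933) = 4 + 2 + 2 + 1 = 9.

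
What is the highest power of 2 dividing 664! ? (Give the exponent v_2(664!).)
v_2(664!) = 660

Legendre's formula: v_p(n!) = Σ_{k ≥ 1} ⌊n / p^k⌋. For p = 2, n = 664, the terms are:
  ⌊664/2^1⌋ = ⌊664/2⌋ = 332
  ⌊664/2^2⌋ = ⌊664/4⌋ = 166
  ⌊664/2^3⌋ = ⌊664/8⌋ = 83
  ⌊664/2^4⌋ = ⌊664/16⌋ = 41
  ⌊664/2^5⌋ = ⌊664/32⌋ = 20
  ⌊664/2^6⌋ = ⌊664/64⌋ = 10
  ⌊664/2^7⌋ = ⌊664/128⌋ = 5
  ⌊664/2^8⌋ = ⌊664/256⌋ = 2
  ⌊664/2^9⌋ = ⌊664/512⌋ = 1
(the next term ⌊664/2^10⌋ = 0, terminating the sum). Summing: v_2(664!) = 332 + 166 + 83 + 41 + 20 + 10 + 5 + 2 + 1 = 660.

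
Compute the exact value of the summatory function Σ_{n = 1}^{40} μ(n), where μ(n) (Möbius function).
Σ_{n ≤ 40} μ(n) = 0

Compute μ(n) for each 1 ≤ n ≤ 40: μ(1) = 1, μ(2) = -1, μ(3) = -1, μ(4) = 0, μ(5) = -1, μ(6) = 1, μ(7) = -1, μ(8) = 0, μ(9) = 0, μ(10) = 1, μ(11) = -1, μ(12) = 0, μ(13) = -1, μ(14) = 1, μ(15) = 1, μ(16) = 0, μ(17) = -1, μ(18) = 0, μ(19) = -1, μ(20) = 0, μ(21) = 1, μ(22) = 1, μ(23) = -1, μ(24) = 0, μ(25) = 0, μ(26) = 1, μ(27) = 0, μ(28) = 0, μ(29) = -1, μ(30) = -1, μ(31) = -1, μ(32) = 0, μ(33) = 1, μ(34) = 1, μ(35) = 1, μ(36) = 0, μ(37) = -1, μ(38) = 1, μ(39) = 1, μ(40) = 0. Summing all 40 values: 0. (Mertens function M(x) = Σ_{n ≤ x} μ(n); on average M(x) should be small (PNT ⟺ M(x) = o(x)).)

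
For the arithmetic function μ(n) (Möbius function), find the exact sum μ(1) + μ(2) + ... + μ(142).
Σ_{n ≤ 142} μ(n) = -2

Compute μ(n) for each 1 ≤ n ≤ 142: μ(1) = 1, μ(2) = -1, μ(3) = -1, μ(4) = 0, μ(5) = -1, μ(6) = 1, μ(7) = -1, μ(8) = 0, μ(9) = 0, μ(10) = 1, μ(11) = -1, μ(12) = 0, μ(13) = -1, μ(14) = 1, μ(15) = 1, μ(16) = 0, μ(17) = -1, μ(18) = 0, μ(19) = -1, μ(20) = 0, μ(21) = 1, μ(22) = 1, μ(23) = -1, μ(24) = 0, μ(25) = 0, μ(26) = 1, μ(27) = 0, μ(28) = 0, μ(29) = -1, μ(30) = -1, μ(31) = -1, μ(32) = 0, μ(33) = 1, μ(34) = 1, μ(35) = 1, μ(36) = 0, μ(37) = -1, μ(38) = 1, μ(39) = 1, μ(40) = 0, μ(41) = -1, μ(42) = -1, μ(43) = -1, μ(44) = 0, μ(45) = 0, μ(46) = 1, μ(47) = -1, μ(48) = 0, μ(49) = 0, μ(50) = 0, μ(51) = 1, μ(52) = 0, μ(53) = -1, μ(54) = 0, μ(55) = 1, μ(56) = 0, μ(57) = 1, μ(58) = 1, μ(59) = -1, μ(60) = 0, μ(61) = -1, μ(62) = 1, μ(63) = 0, μ(64) = 0, μ(65) = 1, μ(66) = -1, μ(67) = -1, μ(68) = 0, μ(69) = 1, μ(70) = -1, μ(71) = -1, μ(72) = 0, μ(73) = -1, μ(74) = 1, μ(75) = 0, μ(76) = 0, μ(77) = 1, μ(78) = -1, μ(79) = -1, μ(80) = 0, μ(81) = 0, μ(82) = 1, μ(83) = -1, μ(84) = 0, μ(85) = 1, μ(86) = 1, μ(87) = 1, μ(88) = 0, μ(89) = -1, μ(90) = 0, μ(91) = 1, μ(92) = 0, μ(93) = 1, μ(94) = 1, μ(95) = 1, μ(96) = 0, μ(97) = -1, μ(98) = 0, μ(99) = 0, μ(100) = 0, μ(101) = -1, μ(102) = -1, μ(103) = -1, μ(104) = 0, μ(105) = -1, μ(106) = 1, μ(107) = -1, μ(108) = 0, μ(109) = -1, μ(110) = -1, μ(111) = 1, μ(112) = 0, μ(113) = -1, μ(114) = -1, μ(115) = 1, μ(116) = 0, μ(117) = 0, μ(118) = 1, μ(119) = 1, μ(120) = 0, μ(121) = 0, μ(122) = 1, μ(123) = 1, μ(124) = 0, μ(125) = 0, μ(126) = 0, μ(127) = -1, μ(128) = 0, μ(129) = 1, μ(130) = -1, μ(131) = -1, μ(132) = 0, μ(133) = 1, μ(134) = 1, μ(135) = 0, μ(136) = 0, μ(137) = -1, μ(138) = -1, μ(139) = -1, μ(140) = 0, μ(141) = 1, μ(142) = 1. Summing all 142 values: -2. (Mertens function M(x) = Σ_{n ≤ x} μ(n); on average M(x) should be small (PNT ⟺ M(x) = o(x)).)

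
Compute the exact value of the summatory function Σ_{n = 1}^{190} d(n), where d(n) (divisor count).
Σ_{n ≤ 190} d(n) = 1031

Compute d(n) for each 1 ≤ n ≤ 190: d(1) = 1, d(2) = 2, d(3) = 2, d(4) = 3, d(5) = 2, d(6) = 4, d(7) = 2, d(8) = 4, d(9) = 3, d(10) = 4, d(11) = 2, d(12) = 6, d(13) = 2, d(14) = 4, d(15) = 4, d(16) = 5, d(17) = 2, d(18) = 6, d(19) = 2, d(20) = 6, d(21) = 4, d(22) = 4, d(23) = 2, d(24) = 8, d(25) = 3, d(26) = 4, d(27) = 4, d(28) = 6, d(29) = 2, d(30) = 8, d(31) = 2, d(32) = 6, d(33) = 4, d(34) = 4, d(35) = 4, d(36) = 9, d(37) = 2, d(38) = 4, d(39) = 4, d(40) = 8, d(41) = 2, d(42) = 8, d(43) = 2, d(44) = 6, d(45) = 6, d(46) = 4, d(47) = 2, d(48) = 10, d(49) = 3, d(50) = 6, d(51) = 4, d(52) = 6, d(53) = 2, d(54) = 8, d(55) = 4, d(56) = 8, d(57) = 4, d(58) = 4, d(59) = 2, d(60) = 12, d(61) = 2, d(62) = 4, d(63) = 6, d(64) = 7, d(65) = 4, d(66) = 8, d(67) = 2, d(68) = 6, d(69) = 4, d(70) = 8, d(71) = 2, d(72) = 12, d(73) = 2, d(74) = 4, d(75) = 6, d(76) = 6, d(77) = 4, d(78) = 8, d(79) = 2, d(80) = 10, d(81) = 5, d(82) = 4, d(83) = 2, d(84) = 12, d(85) = 4, d(86) = 4, d(87) = 4, d(88) = 8, d(89) = 2, d(90) = 12, d(91) = 4, d(92) = 6, d(93) = 4, d(94) = 4, d(95) = 4, d(96) = 12, d(97) = 2, d(98) = 6, d(99) = 6, d(100) = 9, d(101) = 2, d(102) = 8, d(103) = 2, d(104) = 8, d(105) = 8, d(106) = 4, d(107) = 2, d(108) = 12, d(109) = 2, d(110) = 8, d(111) = 4, d(112) = 10, d(113) = 2, d(114) = 8, d(115) = 4, d(116) = 6, d(117) = 6, d(118) = 4, d(119) = 4, d(120) = 16, d(121) = 3, d(122) = 4, d(123) = 4, d(124) = 6, d(125) = 4, d(126) = 12, d(127) = 2, d(128) = 8, d(129) = 4, d(130) = 8, d(131) = 2, d(132) = 12, d(133) = 4, d(134) = 4, d(135) = 8, d(136) = 8, d(137) = 2, d(138) = 8, d(139) = 2, d(140) = 12, d(141) = 4, d(142) = 4, d(143) = 4, d(144) = 15, d(145) = 4, d(146) = 4, d(147) = 6, d(148) = 6, d(149) = 2, d(150) = 12, d(151) = 2, d(152) = 8, d(153) = 6, d(154) = 8, d(155) = 4, d(156) = 12, d(157) = 2, d(158) = 4, d(159) = 4, d(160) = 12, d(161) = 4, d(162) = 10, d(163) = 2, d(164) = 6, d(165) = 8, d(166) = 4, d(167) = 2, d(168) = 16, d(169) = 3, d(170) = 8, d(171) = 6, d(172) = 6, d(173) = 2, d(174) = 8, d(175) = 6, d(176) = 10, d(177) = 4, d(178) = 4, d(179) = 2, d(180) = 18, d(181) = 2, d(182) = 8, d(183) = 4, d(184) = 8, d(185) = 4, d(186) = 8, d(187) = 4, d(188) = 6, d(189) = 8, d(190) = 8. Summing all 190 values: 1031. (Dirichlet's divisor formula: Σ_{n ≤ x} d(n) = x ln(x) + (2γ − 1) x + O(√x). For x = 190, the asymptotic estimate is ≈ 1026.28.)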